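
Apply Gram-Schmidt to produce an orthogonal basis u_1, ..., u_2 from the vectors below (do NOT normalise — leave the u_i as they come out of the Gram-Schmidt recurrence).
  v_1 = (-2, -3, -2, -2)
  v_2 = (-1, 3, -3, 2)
Orthogonal basis:
  u_1 = (-2, -3, -2, -2)
  u_2 = (-31/21, 16/7, -73/21, 32/21)

Apply the Gram-Schmidt recurrence
  u_1 = v_1
  u_i = v_i − Σ_{j<i} ((v_i · u_j) / (u_j · u_j)) · u_j.

Step by step this gives:
  u_1 = (-2, -3, -2, -2)
  u_2 = (-31/21, 16/7, -73/21, 32/21)

Orthogonality check:
  u_2 · u_1 = 0 (should be 0)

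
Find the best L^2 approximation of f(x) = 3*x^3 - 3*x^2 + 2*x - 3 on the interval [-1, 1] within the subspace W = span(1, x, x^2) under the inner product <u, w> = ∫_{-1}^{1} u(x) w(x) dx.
g(x) = -3*x^2 + 19*x/5 - 3

The best approximation g ∈ W is the orthogonal projection of f onto W. Writing g = a_0 + a_1 x + a_2 x^2, the coefficients solve the normal equations G · a = b where
  G_{ij} = <φ_i, φ_j> and b_i = <f, φ_i>, with φ_0 = 1, φ_1 = x, φ_2 = x^2.
G =
  [2, 0, 2/3]
  [0, 2/3, 0]
  [2/3, 0, 2/5],
b = (-8, 38/15, -16/5).
Solving gives a_0 = -3, a_1 = 19/5, a_2 = -3, so
  g(x) = -3*x^2 + 19*x/5 - 3.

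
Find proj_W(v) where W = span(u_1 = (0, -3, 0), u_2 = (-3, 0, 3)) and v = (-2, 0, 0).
proj_W(v) = (-1, 0, 1)

Set up U = [u_1 | ... | u_2] ∈ R^(3×2). The projector onto W = col(U) is P = U (U^T U)^(-1) U^T.
Compute U^T U =
  [9, 0]
  [0, 18],
and U^T v = (0, 6).
Solve U^T U · c = U^T v for the coefficients: c = (0, 1/3). The projection is proj_W(v) = U c.
Check: (v - proj_W(v)) · u_1 = 0  (should be 0).
Check: (v - proj_W(v)) · u_2 = 0  (should be 0).
Result: proj_W(v) = (-1, 0, 1).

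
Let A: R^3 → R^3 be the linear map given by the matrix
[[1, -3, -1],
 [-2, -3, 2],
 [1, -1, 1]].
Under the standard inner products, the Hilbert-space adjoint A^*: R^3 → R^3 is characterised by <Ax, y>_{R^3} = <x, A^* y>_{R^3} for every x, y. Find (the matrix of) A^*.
A^* = A^T =
[[1, -2, 1],
 [-3, -3, -1],
 [-1, 2, 1]]

For real matrices with standard dot products, the defining identity <Ax, y> = <x, A^* y> gives (Ax)^T y = x^T (A^*) y, i.e. x^T A^T y = x^T (A^*) y. Since this holds for all x, y, we must have A^* = A^T. Therefore
A^* =
[[1, -2, 1],
 [-3, -3, -1],
 [-1, 2, 1]].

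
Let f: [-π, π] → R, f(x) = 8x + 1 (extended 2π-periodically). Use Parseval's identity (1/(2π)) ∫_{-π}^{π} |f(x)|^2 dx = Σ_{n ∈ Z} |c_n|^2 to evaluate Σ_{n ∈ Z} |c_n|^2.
Σ |c_n|^2 = 64π^2/3 + 1

Expand and integrate term by term over [-π, π]:
  ∫ (8x)^2 dx = 64·(2π^3/3); ∫ 2·8·(1)·x dx = 0 (odd integrand); ∫ 1^2 dx = 1·2π.
So (1/(2π)) ∫_{-π}^{π} (8x + 1)^2 dx = 64π^2/3 + 1 = 64π^2/3 + 1.
Parseval ⇒ Σ |c_n|^2 = 64π^2/3 + 1.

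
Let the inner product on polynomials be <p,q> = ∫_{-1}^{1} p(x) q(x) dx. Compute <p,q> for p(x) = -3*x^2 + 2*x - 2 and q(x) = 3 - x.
<p,q> = -58/3

Expand the product: p(x)·q(x) = 3*x^3 - 11*x^2 + 8*x - 6.
∫_{-1}^{1} of each monomial x^k gives [2/(k+1) if k even, 0 if k odd]. Integrating term-by-term (or equivalently evaluating the antiderivative F(x) = 3*x^4/4 - 11*x^3/3 + 4*x^2 - 6*x at the endpoints):
  F(1) − F(−1) = -59/12 − (173/12) = -58/3.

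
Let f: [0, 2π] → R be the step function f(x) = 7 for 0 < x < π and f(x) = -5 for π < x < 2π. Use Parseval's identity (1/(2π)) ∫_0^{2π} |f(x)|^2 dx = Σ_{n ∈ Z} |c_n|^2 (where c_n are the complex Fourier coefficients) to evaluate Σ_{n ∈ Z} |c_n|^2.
Σ |c_n|^2 = 37

Parseval equates the L^2 energy of f (normalised by 1/(2π)) with the ℓ^2 sum of its Fourier coefficients: (1/(2π)) ∫_0^{2π} |f|^2 = Σ |c_n|^2.
Compute the left side: (1/(2π)) [∫_0^π 7^2 dx + ∫_π^{2π} (-5)^2 dx] = (1/(2π)) · (49π + 25π) = (49 + 25)/2 = 37.
So Σ_{n ∈ Z} |c_n|^2 = 37.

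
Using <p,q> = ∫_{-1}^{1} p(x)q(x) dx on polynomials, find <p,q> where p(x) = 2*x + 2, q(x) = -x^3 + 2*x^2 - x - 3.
<p,q> = -172/15

Expand the product: p(x)·q(x) = -2*x^4 + 2*x^3 + 2*x^2 - 8*x - 6.
∫_{-1}^{1} of each monomial x^k gives [2/(k+1) if k even, 0 if k odd]. Integrating term-by-term (or equivalently evaluating the antiderivative F(x) = -2*x^5/5 + x^4/2 + 2*x^3/3 - 4*x^2 - 6*x at the endpoints):
  F(1) − F(−1) = -277/30 − (67/30) = -172/15.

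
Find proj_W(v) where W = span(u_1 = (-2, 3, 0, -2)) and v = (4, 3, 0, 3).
proj_W(v) = (10/17, -15/17, 0, 10/17)

Set up U = [u_1 | ... | u_1] ∈ R^(4×1). The projector onto W = col(U) is P = U (U^T U)^(-1) U^T.
Compute U^T U =
  [17],
and U^T v = (-5).
Solve U^T U · c = U^T v for the coefficients: c = (-5/17). The projection is proj_W(v) = U c.
Check: (v - proj_W(v)) · u_1 = 0  (should be 0).
Result: proj_W(v) = (10/17, -15/17, 0, 10/17).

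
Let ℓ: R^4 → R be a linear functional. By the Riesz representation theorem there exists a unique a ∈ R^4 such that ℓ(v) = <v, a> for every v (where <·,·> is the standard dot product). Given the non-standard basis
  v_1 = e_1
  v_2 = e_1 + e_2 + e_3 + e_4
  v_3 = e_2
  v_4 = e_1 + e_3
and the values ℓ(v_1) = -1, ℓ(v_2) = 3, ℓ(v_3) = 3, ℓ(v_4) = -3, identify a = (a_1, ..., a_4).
a = (-1, 3, -2, 3)

Write a = (a_1, ..., a_4) in the standard basis. For each basis vector v_i, ℓ(v_i) = <v_i, a> is a linear equation in the a_j's. Collect the n equations into a matrix system V a = ℓ, where row i of V is v_i (expressed in the standard basis). Since V is invertible (lower-triangular with 1s on the diagonal, up to permutation), solve by back-substitution:
  V =
[[1, 0, 0, 0],
 [1, 1, 1, 1],
 [0, 1, 0, 0],
 [1, 0, 1, 0]]
  V a = (-1, 3, 3, -3)
Solving gives a = (-1, 3, -2, 3).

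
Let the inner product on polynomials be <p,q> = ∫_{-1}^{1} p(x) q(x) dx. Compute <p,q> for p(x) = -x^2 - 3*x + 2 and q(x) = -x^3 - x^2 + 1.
<p,q> = 18/5

Expand the product: p(x)·q(x) = x^5 + 4*x^4 + x^3 - 3*x^2 - 3*x + 2.
∫_{-1}^{1} of each monomial x^k gives [2/(k+1) if k even, 0 if k odd]. Integrating term-by-term (or equivalently evaluating the antiderivative F(x) = x^6/6 + 4*x^5/5 + x^4/4 - x^3 - 3*x^2/2 + 2*x at the endpoints):
  F(1) − F(−1) = 43/60 − (-173/60) = 18/5.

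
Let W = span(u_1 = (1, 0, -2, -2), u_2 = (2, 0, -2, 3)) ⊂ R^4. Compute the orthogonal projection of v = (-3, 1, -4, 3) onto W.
proj_W(v) = (181/153, 0, -164/153, 331/153)

Set up U = [u_1 | ... | u_2] ∈ R^(4×2). The projector onto W = col(U) is P = U (U^T U)^(-1) U^T.
Compute U^T U =
  [9, 0]
  [0, 17],
and U^T v = (-1, 11).
Solve U^T U · c = U^T v for the coefficients: c = (-1/9, 11/17). The projection is proj_W(v) = U c.
Check: (v - proj_W(v)) · u_1 = 0  (should be 0).
Check: (v - proj_W(v)) · u_2 = 0  (should be 0).
Result: proj_W(v) = (181/153, 0, -164/153, 331/153).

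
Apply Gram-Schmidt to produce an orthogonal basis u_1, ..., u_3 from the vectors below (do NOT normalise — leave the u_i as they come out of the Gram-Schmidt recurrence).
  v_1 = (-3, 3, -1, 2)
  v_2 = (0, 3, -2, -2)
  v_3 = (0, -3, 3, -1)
Orthogonal basis:
  u_1 = (-3, 3, -1, 2)
  u_2 = (21/23, 48/23, -39/23, -60/23)
  u_3 = (-49/38, 1/19, 53/38, -25/19)

Apply the Gram-Schmidt recurrence
  u_1 = v_1
  u_i = v_i − Σ_{j<i} ((v_i · u_j) / (u_j · u_j)) · u_j.

Step by step this gives:
  u_1 = (-3, 3, -1, 2)
  u_2 = (21/23, 48/23, -39/23, -60/23)
  u_3 = (-49/38, 1/19, 53/38, -25/19)

Orthogonality check:
  u_2 · u_1 = 0 (should be 0)
  u_3 · u_1 = 0 (should be 0)
  u_3 · u_2 = 0 (should be 0)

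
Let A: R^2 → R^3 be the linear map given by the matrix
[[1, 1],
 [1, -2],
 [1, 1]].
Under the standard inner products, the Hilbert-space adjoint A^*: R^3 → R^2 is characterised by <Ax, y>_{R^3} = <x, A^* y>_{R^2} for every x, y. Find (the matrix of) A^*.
A^* = A^T =
[[1, 1, 1],
 [1, -2, 1]]

For real matrices with standard dot products, the defining identity <Ax, y> = <x, A^* y> gives (Ax)^T y = x^T (A^*) y, i.e. x^T A^T y = x^T (A^*) y. Since this holds for all x, y, we must have A^* = A^T. Therefore
A^* =
[[1, 1, 1],
 [1, -2, 1]].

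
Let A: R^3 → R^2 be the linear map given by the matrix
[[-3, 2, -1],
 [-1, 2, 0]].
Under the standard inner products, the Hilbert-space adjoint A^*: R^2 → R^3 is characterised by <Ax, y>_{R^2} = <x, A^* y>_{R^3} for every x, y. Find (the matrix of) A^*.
A^* = A^T =
[[-3, -1],
 [2, 2],
 [-1, 0]]

For real matrices with standard dot products, the defining identity <Ax, y> = <x, A^* y> gives (Ax)^T y = x^T (A^*) y, i.e. x^T A^T y = x^T (A^*) y. Since this holds for all x, y, we must have A^* = A^T. Therefore
A^* =
[[-3, -1],
 [2, 2],
 [-1, 0]].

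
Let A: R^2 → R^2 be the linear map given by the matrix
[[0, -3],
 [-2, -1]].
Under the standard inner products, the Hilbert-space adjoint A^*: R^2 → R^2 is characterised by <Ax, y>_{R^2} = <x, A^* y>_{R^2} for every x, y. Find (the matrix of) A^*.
A^* = A^T =
[[0, -2],
 [-3, -1]]

For real matrices with standard dot products, the defining identity <Ax, y> = <x, A^* y> gives (Ax)^T y = x^T (A^*) y, i.e. x^T A^T y = x^T (A^*) y. Since this holds for all x, y, we must have A^* = A^T. Therefore
A^* =
[[0, -2],
 [-3, -1]].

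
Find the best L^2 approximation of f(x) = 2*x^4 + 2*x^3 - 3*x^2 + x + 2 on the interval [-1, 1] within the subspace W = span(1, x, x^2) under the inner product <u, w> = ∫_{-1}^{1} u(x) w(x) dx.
g(x) = -9*x^2/7 + 11*x/5 + 64/35

The best approximation g ∈ W is the orthogonal projection of f onto W. Writing g = a_0 + a_1 x + a_2 x^2, the coefficients solve the normal equations G · a = b where
  G_{ij} = <φ_i, φ_j> and b_i = <f, φ_i>, with φ_0 = 1, φ_1 = x, φ_2 = x^2.
G =
  [2, 0, 2/3]
  [0, 2/3, 0]
  [2/3, 0, 2/5],
b = (14/5, 22/15, 74/105).
Solving gives a_0 = 64/35, a_1 = 11/5, a_2 = -9/7, so
  g(x) = -9*x^2/7 + 11*x/5 + 64/35.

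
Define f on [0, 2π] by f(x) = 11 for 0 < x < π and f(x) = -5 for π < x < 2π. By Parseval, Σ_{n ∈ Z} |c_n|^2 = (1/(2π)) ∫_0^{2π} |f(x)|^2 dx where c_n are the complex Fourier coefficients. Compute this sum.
Σ |c_n|^2 = 73

Parseval equates the L^2 energy of f (normalised by 1/(2π)) with the ℓ^2 sum of its Fourier coefficients: (1/(2π)) ∫_0^{2π} |f|^2 = Σ |c_n|^2.
Compute the left side: (1/(2π)) [∫_0^π 11^2 dx + ∫_π^{2π} (-5)^2 dx] = (1/(2π)) · (121π + 25π) = (121 + 25)/2 = 73.
So Σ_{n ∈ Z} |c_n|^2 = 73.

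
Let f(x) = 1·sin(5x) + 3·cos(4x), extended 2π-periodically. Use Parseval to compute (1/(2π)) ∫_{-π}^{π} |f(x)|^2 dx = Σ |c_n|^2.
Σ |c_n|^2 = 5

Expand |f|^2 and use orthogonality of {sin(nx), cos(mx)} on [-π, π]:
  ∫_{-π}^{π} sin(nx)^2 dx = π, ∫ cos(mx)^2 dx = π, and cross terms integrate to 0.
So ∫_{-π}^{π} f(x)^2 dx = 1^2 · π + 3^2 · π = (1 + 9)π.
Divide by 2π: (1 + 9)/2 = 5.
By Parseval, this equals Σ |c_n|^2.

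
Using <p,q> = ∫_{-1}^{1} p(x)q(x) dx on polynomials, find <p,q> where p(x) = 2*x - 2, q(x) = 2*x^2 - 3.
<p,q> = 28/3

Expand the product: p(x)·q(x) = 4*x^3 - 4*x^2 - 6*x + 6.
∫_{-1}^{1} of each monomial x^k gives [2/(k+1) if k even, 0 if k odd]. Integrating term-by-term (or equivalently evaluating the antiderivative F(x) = x^4 - 4*x^3/3 - 3*x^2 + 6*x at the endpoints):
  F(1) − F(−1) = 8/3 − (-20/3) = 28/3.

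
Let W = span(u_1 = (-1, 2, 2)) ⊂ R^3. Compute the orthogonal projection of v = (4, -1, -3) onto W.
proj_W(v) = (4/3, -8/3, -8/3)

Set up U = [u_1 | ... | u_1] ∈ R^(3×1). The projector onto W = col(U) is P = U (U^T U)^(-1) U^T.
Compute U^T U =
  [9],
and U^T v = (-12).
Solve U^T U · c = U^T v for the coefficients: c = (-4/3). The projection is proj_W(v) = U c.
Check: (v - proj_W(v)) · u_1 = 0  (should be 0).
Result: proj_W(v) = (4/3, -8/3, -8/3).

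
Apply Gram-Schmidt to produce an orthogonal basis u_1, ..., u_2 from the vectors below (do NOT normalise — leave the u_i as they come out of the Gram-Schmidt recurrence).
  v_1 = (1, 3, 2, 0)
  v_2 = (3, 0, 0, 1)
Orthogonal basis:
  u_1 = (1, 3, 2, 0)
  u_2 = (39/14, -9/14, -3/7, 1)

Apply the Gram-Schmidt recurrence
  u_1 = v_1
  u_i = v_i − Σ_{j<i} ((v_i · u_j) / (u_j · u_j)) · u_j.

Step by step this gives:
  u_1 = (1, 3, 2, 0)
  u_2 = (39/14, -9/14, -3/7, 1)

Orthogonality check:
  u_2 · u_1 = 0 (should be 0)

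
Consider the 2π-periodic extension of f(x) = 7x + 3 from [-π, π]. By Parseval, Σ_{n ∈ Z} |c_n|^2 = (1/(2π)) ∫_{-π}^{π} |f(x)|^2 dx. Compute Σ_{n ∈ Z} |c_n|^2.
Σ |c_n|^2 = 49π^2/3 + 9

Expand and integrate term by term over [-π, π]:
  ∫ (7x)^2 dx = 49·(2π^3/3); ∫ 2·7·(3)·x dx = 0 (odd integrand); ∫ 3^2 dx = 9·2π.
So (1/(2π)) ∫_{-π}^{π} (7x + 3)^2 dx = 49π^2/3 + 9 = 49π^2/3 + 9.
Parseval ⇒ Σ |c_n|^2 = 49π^2/3 + 9.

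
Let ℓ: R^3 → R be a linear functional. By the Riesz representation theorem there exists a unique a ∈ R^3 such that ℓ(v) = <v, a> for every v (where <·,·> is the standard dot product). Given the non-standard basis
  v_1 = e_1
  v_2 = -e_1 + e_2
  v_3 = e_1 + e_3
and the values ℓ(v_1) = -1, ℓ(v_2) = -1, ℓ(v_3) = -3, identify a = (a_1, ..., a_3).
a = (-1, -2, -2)

Write a = (a_1, ..., a_3) in the standard basis. For each basis vector v_i, ℓ(v_i) = <v_i, a> is a linear equation in the a_j's. Collect the n equations into a matrix system V a = ℓ, where row i of V is v_i (expressed in the standard basis). Since V is invertible (lower-triangular with 1s on the diagonal, up to permutation), solve by back-substitution:
  V =
[[1, 0, 0],
 [-1, 1, 0],
 [1, 0, 1]]
  V a = (-1, -1, -3)
Solving gives a = (-1, -2, -2).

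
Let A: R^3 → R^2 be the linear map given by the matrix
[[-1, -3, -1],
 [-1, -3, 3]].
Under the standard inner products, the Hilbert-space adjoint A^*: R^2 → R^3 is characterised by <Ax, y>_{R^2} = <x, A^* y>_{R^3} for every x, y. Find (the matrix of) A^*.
A^* = A^T =
[[-1, -1],
 [-3, -3],
 [-1, 3]]

For real matrices with standard dot products, the defining identity <Ax, y> = <x, A^* y> gives (Ax)^T y = x^T (A^*) y, i.e. x^T A^T y = x^T (A^*) y. Since this holds for all x, y, we must have A^* = A^T. Therefore
A^* =
[[-1, -1],
 [-3, -3],
 [-1, 3]].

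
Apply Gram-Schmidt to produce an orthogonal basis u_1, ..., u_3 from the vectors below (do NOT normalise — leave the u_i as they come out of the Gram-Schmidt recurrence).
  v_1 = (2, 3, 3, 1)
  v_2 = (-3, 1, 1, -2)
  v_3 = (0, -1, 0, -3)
Orthogonal basis:
  u_1 = (2, 3, 3, 1)
  u_2 = (-65/23, 29/23, 29/23, -44/23)
  u_3 = (469/341, -204/341, 137/341, -67/31)

Apply the Gram-Schmidt recurrence
  u_1 = v_1
  u_i = v_i − Σ_{j<i} ((v_i · u_j) / (u_j · u_j)) · u_j.

Step by step this gives:
  u_1 = (2, 3, 3, 1)
  u_2 = (-65/23, 29/23, 29/23, -44/23)
  u_3 = (469/341, -204/341, 137/341, -67/31)

Orthogonality check:
  u_2 · u_1 = 0 (should be 0)
  u_3 · u_1 = 0 (should be 0)
  u_3 · u_2 = 0 (should be 0)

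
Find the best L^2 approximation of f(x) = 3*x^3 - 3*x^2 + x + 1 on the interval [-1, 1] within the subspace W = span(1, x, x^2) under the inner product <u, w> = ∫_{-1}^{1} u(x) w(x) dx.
g(x) = -3*x^2 + 14*x/5 + 1

The best approximation g ∈ W is the orthogonal projection of f onto W. Writing g = a_0 + a_1 x + a_2 x^2, the coefficients solve the normal equations G · a = b where
  G_{ij} = <φ_i, φ_j> and b_i = <f, φ_i>, with φ_0 = 1, φ_1 = x, φ_2 = x^2.
G =
  [2, 0, 2/3]
  [0, 2/3, 0]
  [2/3, 0, 2/5],
b = (0, 28/15, -8/15).
Solving gives a_0 = 1, a_1 = 14/5, a_2 = -3, so
  g(x) = -3*x^2 + 14*x/5 + 1.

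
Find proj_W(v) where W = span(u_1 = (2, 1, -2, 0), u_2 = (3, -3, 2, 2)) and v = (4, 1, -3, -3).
proj_W(v) = (738/233, 423/233, -798/233, -24/233)

Set up U = [u_1 | ... | u_2] ∈ R^(4×2). The projector onto W = col(U) is P = U (U^T U)^(-1) U^T.
Compute U^T U =
  [9, -1]
  [-1, 26],
and U^T v = (15, -3).
Solve U^T U · c = U^T v for the coefficients: c = (387/233, -12/233). The projection is proj_W(v) = U c.
Check: (v - proj_W(v)) · u_1 = 0  (should be 0).
Check: (v - proj_W(v)) · u_2 = 0  (should be 0).
Result: proj_W(v) = (738/233, 423/233, -798/233, -24/233).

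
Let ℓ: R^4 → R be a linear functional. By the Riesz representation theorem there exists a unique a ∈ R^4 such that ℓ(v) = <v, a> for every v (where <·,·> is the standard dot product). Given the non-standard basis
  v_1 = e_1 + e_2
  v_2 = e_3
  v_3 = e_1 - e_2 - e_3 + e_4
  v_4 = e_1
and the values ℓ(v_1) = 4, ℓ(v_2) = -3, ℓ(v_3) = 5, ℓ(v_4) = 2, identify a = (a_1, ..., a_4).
a = (2, 2, -3, 2)

Write a = (a_1, ..., a_4) in the standard basis. For each basis vector v_i, ℓ(v_i) = <v_i, a> is a linear equation in the a_j's. Collect the n equations into a matrix system V a = ℓ, where row i of V is v_i (expressed in the standard basis). Since V is invertible (lower-triangular with 1s on the diagonal, up to permutation), solve by back-substitution:
  V =
[[1, 1, 0, 0],
 [0, 0, 1, 0],
 [1, -1, -1, 1],
 [1, 0, 0, 0]]
  V a = (4, -3, 5, 2)
Solving gives a = (2, 2, -3, 2).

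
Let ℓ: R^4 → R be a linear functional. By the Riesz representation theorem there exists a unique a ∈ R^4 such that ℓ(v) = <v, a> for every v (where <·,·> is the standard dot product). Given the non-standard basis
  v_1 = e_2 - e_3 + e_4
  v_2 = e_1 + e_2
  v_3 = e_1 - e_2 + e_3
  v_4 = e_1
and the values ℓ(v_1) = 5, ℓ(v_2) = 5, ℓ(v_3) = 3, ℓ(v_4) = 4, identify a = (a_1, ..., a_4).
a = (4, 1, 0, 4)

Write a = (a_1, ..., a_4) in the standard basis. For each basis vector v_i, ℓ(v_i) = <v_i, a> is a linear equation in the a_j's. Collect the n equations into a matrix system V a = ℓ, where row i of V is v_i (expressed in the standard basis). Since V is invertible (lower-triangular with 1s on the diagonal, up to permutation), solve by back-substitution:
  V =
[[0, 1, -1, 1],
 [1, 1, 0, 0],
 [1, -1, 1, 0],
 [1, 0, 0, 0]]
  V a = (5, 5, 3, 4)
Solving gives a = (4, 1, 0, 4).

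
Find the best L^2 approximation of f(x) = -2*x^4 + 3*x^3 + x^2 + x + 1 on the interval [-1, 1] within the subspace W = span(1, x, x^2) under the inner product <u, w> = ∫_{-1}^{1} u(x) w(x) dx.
g(x) = -5*x^2/7 + 14*x/5 + 41/35

The best approximation g ∈ W is the orthogonal projection of f onto W. Writing g = a_0 + a_1 x + a_2 x^2, the coefficients solve the normal equations G · a = b where
  G_{ij} = <φ_i, φ_j> and b_i = <f, φ_i>, with φ_0 = 1, φ_1 = x, φ_2 = x^2.
G =
  [2, 0, 2/3]
  [0, 2/3, 0]
  [2/3, 0, 2/5],
b = (28/15, 28/15, 52/105).
Solving gives a_0 = 41/35, a_1 = 14/5, a_2 = -5/7, so
  g(x) = -5*x^2/7 + 14*x/5 + 41/35.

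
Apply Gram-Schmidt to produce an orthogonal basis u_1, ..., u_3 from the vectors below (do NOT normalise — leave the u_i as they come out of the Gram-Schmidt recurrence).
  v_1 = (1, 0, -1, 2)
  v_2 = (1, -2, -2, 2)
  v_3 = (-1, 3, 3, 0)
Orthogonal basis:
  u_1 = (1, 0, -1, 2)
  u_2 = (-1/6, -2, -5/6, -1/3)
  u_3 = (-18/29, -13/29, 26/29, 22/29)

Apply the Gram-Schmidt recurrence
  u_1 = v_1
  u_i = v_i − Σ_{j<i} ((v_i · u_j) / (u_j · u_j)) · u_j.

Step by step this gives:
  u_1 = (1, 0, -1, 2)
  u_2 = (-1/6, -2, -5/6, -1/3)
  u_3 = (-18/29, -13/29, 26/29, 22/29)

Orthogonality check:
  u_2 · u_1 = 0 (should be 0)
  u_3 · u_1 = 0 (should be 0)
  u_3 · u_2 = 0 (should be 0)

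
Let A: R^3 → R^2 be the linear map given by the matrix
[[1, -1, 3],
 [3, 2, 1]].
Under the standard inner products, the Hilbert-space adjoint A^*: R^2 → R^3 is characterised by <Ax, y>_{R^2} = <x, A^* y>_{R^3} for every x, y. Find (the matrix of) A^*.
A^* = A^T =
[[1, 3],
 [-1, 2],
 [3, 1]]

For real matrices with standard dot products, the defining identity <Ax, y> = <x, A^* y> gives (Ax)^T y = x^T (A^*) y, i.e. x^T A^T y = x^T (A^*) y. Since this holds for all x, y, we must have A^* = A^T. Therefore
A^* =
[[1, 3],
 [-1, 2],
 [3, 1]].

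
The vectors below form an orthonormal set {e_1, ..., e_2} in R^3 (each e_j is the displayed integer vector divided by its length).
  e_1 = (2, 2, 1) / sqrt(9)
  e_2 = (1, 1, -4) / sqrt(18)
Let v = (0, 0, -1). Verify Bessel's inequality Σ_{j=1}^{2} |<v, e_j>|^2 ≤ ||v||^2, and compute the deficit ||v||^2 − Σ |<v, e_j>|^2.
Σ |<v, e_j>|^2 = 1; ||v||^2 = 1; deficit = 0

Write each e_j = u_j / sqrt(<u_j, u_j>) where u_j is the displayed integer vector. Then <v, e_j> = <v, u_j> / sqrt(<u_j, u_j>), so |<v, e_j>|^2 = <v, u_j>^2 / <u_j, u_j>.
Coefficients: <v, e_1> = -1/sqrt(9), <v, e_2> = 4/sqrt(18).
Square and sum: Σ |<v, e_j>|^2 = 1.
Compute ||v||^2 = v·v = 1.
Deficit = 1 − 1 = 0 ≥ 0, confirming Bessel's inequality. (The deficit equals ||v − Σ <v,e_j> e_j||^2, the squared distance from v to span{e_j}.)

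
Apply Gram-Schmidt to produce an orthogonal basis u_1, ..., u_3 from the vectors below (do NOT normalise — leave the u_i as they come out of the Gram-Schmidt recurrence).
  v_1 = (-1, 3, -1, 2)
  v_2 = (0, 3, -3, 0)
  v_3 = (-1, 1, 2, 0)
Orthogonal basis:
  u_1 = (-1, 3, -1, 2)
  u_2 = (4/5, 3/5, -11/5, -8/5)
  u_3 = (-3/7, 13/14, 13/14, -8/7)

Apply the Gram-Schmidt recurrence
  u_1 = v_1
  u_i = v_i − Σ_{j<i} ((v_i · u_j) / (u_j · u_j)) · u_j.

Step by step this gives:
  u_1 = (-1, 3, -1, 2)
  u_2 = (4/5, 3/5, -11/5, -8/5)
  u_3 = (-3/7, 13/14, 13/14, -8/7)

Orthogonality check:
  u_2 · u_1 = 0 (should be 0)
  u_3 · u_1 = 0 (should be 0)
  u_3 · u_2 = 0 (should be 0)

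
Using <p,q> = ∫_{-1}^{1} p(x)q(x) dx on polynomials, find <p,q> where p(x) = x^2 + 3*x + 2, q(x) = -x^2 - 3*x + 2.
<p,q> = 8/5

Expand the product: p(x)·q(x) = -x^4 - 6*x^3 - 9*x^2 + 4.
∫_{-1}^{1} of each monomial x^k gives [2/(k+1) if k even, 0 if k odd]. Integrating term-by-term (or equivalently evaluating the antiderivative F(x) = -x^5/5 - 3*x^4/2 - 3*x^3 + 4*x at the endpoints):
  F(1) − F(−1) = -7/10 − (-23/10) = 8/5.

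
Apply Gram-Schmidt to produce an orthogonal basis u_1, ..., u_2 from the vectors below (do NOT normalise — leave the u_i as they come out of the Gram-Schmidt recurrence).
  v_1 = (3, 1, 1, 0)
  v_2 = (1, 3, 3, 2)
Orthogonal basis:
  u_1 = (3, 1, 1, 0)
  u_2 = (-16/11, 24/11, 24/11, 2)

Apply the Gram-Schmidt recurrence
  u_1 = v_1
  u_i = v_i − Σ_{j<i} ((v_i · u_j) / (u_j · u_j)) · u_j.

Step by step this gives:
  u_1 = (3, 1, 1, 0)
  u_2 = (-16/11, 24/11, 24/11, 2)

Orthogonality check:
  u_2 · u_1 = 0 (should be 0)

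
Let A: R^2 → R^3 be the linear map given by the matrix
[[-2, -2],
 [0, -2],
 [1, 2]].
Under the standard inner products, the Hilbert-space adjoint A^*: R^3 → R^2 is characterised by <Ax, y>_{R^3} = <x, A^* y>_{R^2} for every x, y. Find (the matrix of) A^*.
A^* = A^T =
[[-2, 0, 1],
 [-2, -2, 2]]

For real matrices with standard dot products, the defining identity <Ax, y> = <x, A^* y> gives (Ax)^T y = x^T (A^*) y, i.e. x^T A^T y = x^T (A^*) y. Since this holds for all x, y, we must have A^* = A^T. Therefore
A^* =
[[-2, 0, 1],
 [-2, -2, 2]].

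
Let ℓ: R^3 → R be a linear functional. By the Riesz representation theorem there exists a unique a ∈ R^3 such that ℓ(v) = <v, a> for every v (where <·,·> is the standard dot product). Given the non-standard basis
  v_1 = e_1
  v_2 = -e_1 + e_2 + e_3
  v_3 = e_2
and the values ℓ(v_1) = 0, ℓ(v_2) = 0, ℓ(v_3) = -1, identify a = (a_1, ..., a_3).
a = (0, -1, 1)

Write a = (a_1, ..., a_3) in the standard basis. For each basis vector v_i, ℓ(v_i) = <v_i, a> is a linear equation in the a_j's. Collect the n equations into a matrix system V a = ℓ, where row i of V is v_i (expressed in the standard basis). Since V is invertible (lower-triangular with 1s on the diagonal, up to permutation), solve by back-substitution:
  V =
[[1, 0, 0],
 [-1, 1, 1],
 [0, 1, 0]]
  V a = (0, 0, -1)
Solving gives a = (0, -1, 1).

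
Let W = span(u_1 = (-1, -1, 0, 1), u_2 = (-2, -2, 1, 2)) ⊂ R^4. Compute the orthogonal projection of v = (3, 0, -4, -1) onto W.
proj_W(v) = (4/3, 4/3, -4, -4/3)

Set up U = [u_1 | ... | u_2] ∈ R^(4×2). The projector onto W = col(U) is P = U (U^T U)^(-1) U^T.
Compute U^T U =
  [3, 6]
  [6, 13],
and U^T v = (-4, -12).
Solve U^T U · c = U^T v for the coefficients: c = (20/3, -4). The projection is proj_W(v) = U c.
Check: (v - proj_W(v)) · u_1 = 0  (should be 0).
Check: (v - proj_W(v)) · u_2 = 0  (should be 0).
Result: proj_W(v) = (4/3, 4/3, -4, -4/3).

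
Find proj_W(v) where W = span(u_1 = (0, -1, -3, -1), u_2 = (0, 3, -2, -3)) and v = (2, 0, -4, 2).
proj_W(v) = (0, -161/103, -274/103, -47/103)

Set up U = [u_1 | ... | u_2] ∈ R^(4×2). The projector onto W = col(U) is P = U (U^T U)^(-1) U^T.
Compute U^T U =
  [11, 6]
  [6, 22],
and U^T v = (10, 2).
Solve U^T U · c = U^T v for the coefficients: c = (104/103, -19/103). The projection is proj_W(v) = U c.
Check: (v - proj_W(v)) · u_1 = 0  (should be 0).
Check: (v - proj_W(v)) · u_2 = 0  (should be 0).
Result: proj_W(v) = (0, -161/103, -274/103, -47/103).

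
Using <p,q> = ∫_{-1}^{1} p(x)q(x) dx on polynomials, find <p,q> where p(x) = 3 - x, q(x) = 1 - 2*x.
<p,q> = 22/3

Expand the product: p(x)·q(x) = 2*x^2 - 7*x + 3.
∫_{-1}^{1} of each monomial x^k gives [2/(k+1) if k even, 0 if k odd]. Integrating term-by-term (or equivalently evaluating the antiderivative F(x) = 2*x^3/3 - 7*x^2/2 + 3*x at the endpoints):
  F(1) − F(−1) = 1/6 − (-43/6) = 22/3.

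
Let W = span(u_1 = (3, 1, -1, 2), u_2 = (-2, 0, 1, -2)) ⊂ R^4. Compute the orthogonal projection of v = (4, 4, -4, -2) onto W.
proj_W(v) = (4, 4, 0, 0)

Set up U = [u_1 | ... | u_2] ∈ R^(4×2). The projector onto W = col(U) is P = U (U^T U)^(-1) U^T.
Compute U^T U =
  [15, -11]
  [-11, 9],
and U^T v = (16, -8).
Solve U^T U · c = U^T v for the coefficients: c = (4, 4). The projection is proj_W(v) = U c.
Check: (v - proj_W(v)) · u_1 = 0  (should be 0).
Check: (v - proj_W(v)) · u_2 = 0  (should be 0).
Result: proj_W(v) = (4, 4, 0, 0).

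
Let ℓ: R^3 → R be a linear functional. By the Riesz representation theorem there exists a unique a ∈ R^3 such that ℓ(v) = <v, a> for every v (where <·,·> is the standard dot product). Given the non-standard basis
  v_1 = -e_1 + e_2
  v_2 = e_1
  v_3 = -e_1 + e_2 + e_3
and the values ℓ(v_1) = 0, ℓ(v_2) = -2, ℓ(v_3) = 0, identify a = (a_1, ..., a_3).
a = (-2, -2, 0)

Write a = (a_1, ..., a_3) in the standard basis. For each basis vector v_i, ℓ(v_i) = <v_i, a> is a linear equation in the a_j's. Collect the n equations into a matrix system V a = ℓ, where row i of V is v_i (expressed in the standard basis). Since V is invertible (lower-triangular with 1s on the diagonal, up to permutation), solve by back-substitution:
  V =
[[-1, 1, 0],
 [1, 0, 0],
 [-1, 1, 1]]
  V a = (0, -2, 0)
Solving gives a = (-2, -2, 0).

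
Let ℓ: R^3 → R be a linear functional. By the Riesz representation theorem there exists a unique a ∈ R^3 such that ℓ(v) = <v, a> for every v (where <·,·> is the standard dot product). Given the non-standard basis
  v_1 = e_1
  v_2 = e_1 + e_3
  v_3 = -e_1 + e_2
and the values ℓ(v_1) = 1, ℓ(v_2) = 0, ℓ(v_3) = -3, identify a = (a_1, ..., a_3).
a = (1, -2, -1)

Write a = (a_1, ..., a_3) in the standard basis. For each basis vector v_i, ℓ(v_i) = <v_i, a> is a linear equation in the a_j's. Collect the n equations into a matrix system V a = ℓ, where row i of V is v_i (expressed in the standard basis). Since V is invertible (lower-triangular with 1s on the diagonal, up to permutation), solve by back-substitution:
  V =
[[1, 0, 0],
 [1, 0, 1],
 [-1, 1, 0]]
  V a = (1, 0, -3)
Solving gives a = (1, -2, -1).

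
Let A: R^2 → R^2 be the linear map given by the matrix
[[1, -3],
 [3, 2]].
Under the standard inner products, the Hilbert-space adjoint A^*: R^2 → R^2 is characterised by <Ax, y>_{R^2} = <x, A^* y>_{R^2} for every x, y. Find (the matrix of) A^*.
A^* = A^T =
[[1, 3],
 [-3, 2]]

For real matrices with standard dot products, the defining identity <Ax, y> = <x, A^* y> gives (Ax)^T y = x^T (A^*) y, i.e. x^T A^T y = x^T (A^*) y. Since this holds for all x, y, we must have A^* = A^T. Therefore
A^* =
[[1, 3],
 [-3, 2]].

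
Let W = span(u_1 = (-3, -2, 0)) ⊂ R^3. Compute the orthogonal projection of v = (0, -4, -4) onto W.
proj_W(v) = (-24/13, -16/13, 0)

Set up U = [u_1 | ... | u_1] ∈ R^(3×1). The projector onto W = col(U) is P = U (U^T U)^(-1) U^T.
Compute U^T U =
  [13],
and U^T v = (8).
Solve U^T U · c = U^T v for the coefficients: c = (8/13). The projection is proj_W(v) = U c.
Check: (v - proj_W(v)) · u_1 = 0  (should be 0).
Result: proj_W(v) = (-24/13, -16/13, 0).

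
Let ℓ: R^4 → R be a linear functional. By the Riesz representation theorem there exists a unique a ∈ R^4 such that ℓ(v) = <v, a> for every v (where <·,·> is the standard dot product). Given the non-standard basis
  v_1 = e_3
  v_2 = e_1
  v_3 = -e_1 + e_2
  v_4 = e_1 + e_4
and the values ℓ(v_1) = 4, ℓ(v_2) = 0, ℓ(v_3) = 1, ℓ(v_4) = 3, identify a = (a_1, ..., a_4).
a = (0, 1, 4, 3)

Write a = (a_1, ..., a_4) in the standard basis. For each basis vector v_i, ℓ(v_i) = <v_i, a> is a linear equation in the a_j's. Collect the n equations into a matrix system V a = ℓ, where row i of V is v_i (expressed in the standard basis). Since V is invertible (lower-triangular with 1s on the diagonal, up to permutation), solve by back-substitution:
  V =
[[0, 0, 1, 0],
 [1, 0, 0, 0],
 [-1, 1, 0, 0],
 [1, 0, 0, 1]]
  V a = (4, 0, 1, 3)
Solving gives a = (0, 1, 4, 3).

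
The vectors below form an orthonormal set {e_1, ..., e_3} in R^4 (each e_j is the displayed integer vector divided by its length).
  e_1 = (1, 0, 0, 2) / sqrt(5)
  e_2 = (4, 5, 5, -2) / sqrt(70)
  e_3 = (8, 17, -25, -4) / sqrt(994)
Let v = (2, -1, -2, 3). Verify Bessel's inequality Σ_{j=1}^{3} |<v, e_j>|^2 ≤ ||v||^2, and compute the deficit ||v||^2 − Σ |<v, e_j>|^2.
Σ |<v, e_j>|^2 = 1178/71; ||v||^2 = 18; deficit = 100/71

Write each e_j = u_j / sqrt(<u_j, u_j>) where u_j is the displayed integer vector. Then <v, e_j> = <v, u_j> / sqrt(<u_j, u_j>), so |<v, e_j>|^2 = <v, u_j>^2 / <u_j, u_j>.
Coefficients: <v, e_1> = 8/sqrt(5), <v, e_2> = -13/sqrt(70), <v, e_3> = 37/sqrt(994).
Square and sum: Σ |<v, e_j>|^2 = 1178/71.
Compute ||v||^2 = v·v = 18.
Deficit = 18 − 1178/71 = 100/71 ≥ 0, confirming Bessel's inequality. (The deficit equals ||v − Σ <v,e_j> e_j||^2, the squared distance from v to span{e_j}.)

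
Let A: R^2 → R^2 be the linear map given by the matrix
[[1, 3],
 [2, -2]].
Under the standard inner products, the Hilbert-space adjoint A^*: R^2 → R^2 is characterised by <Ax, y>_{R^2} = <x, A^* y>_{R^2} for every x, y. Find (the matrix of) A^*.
A^* = A^T =
[[1, 2],
 [3, -2]]

For real matrices with standard dot products, the defining identity <Ax, y> = <x, A^* y> gives (Ax)^T y = x^T (A^*) y, i.e. x^T A^T y = x^T (A^*) y. Since this holds for all x, y, we must have A^* = A^T. Therefore
A^* =
[[1, 2],
 [3, -2]].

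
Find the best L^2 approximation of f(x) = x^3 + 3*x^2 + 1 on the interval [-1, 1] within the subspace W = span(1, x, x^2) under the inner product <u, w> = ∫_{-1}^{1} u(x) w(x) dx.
g(x) = 3*x^2 + 3*x/5 + 1

The best approximation g ∈ W is the orthogonal projection of f onto W. Writing g = a_0 + a_1 x + a_2 x^2, the coefficients solve the normal equations G · a = b where
  G_{ij} = <φ_i, φ_j> and b_i = <f, φ_i>, with φ_0 = 1, φ_1 = x, φ_2 = x^2.
G =
  [2, 0, 2/3]
  [0, 2/3, 0]
  [2/3, 0, 2/5],
b = (4, 2/5, 28/15).
Solving gives a_0 = 1, a_1 = 3/5, a_2 = 3, so
  g(x) = 3*x^2 + 3*x/5 + 1.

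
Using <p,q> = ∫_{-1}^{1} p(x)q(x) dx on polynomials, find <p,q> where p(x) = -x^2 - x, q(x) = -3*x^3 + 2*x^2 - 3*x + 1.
<p,q> = 26/15

Expand the product: p(x)·q(x) = 3*x^5 + x^4 + x^3 + 2*x^2 - x.
∫_{-1}^{1} of each monomial x^k gives [2/(k+1) if k even, 0 if k odd]. Integrating term-by-term (or equivalently evaluating the antiderivative F(x) = x^6/2 + x^5/5 + x^4/4 + 2*x^3/3 - x^2/2 at the endpoints):
  F(1) − F(−1) = 67/60 − (-37/60) = 26/15.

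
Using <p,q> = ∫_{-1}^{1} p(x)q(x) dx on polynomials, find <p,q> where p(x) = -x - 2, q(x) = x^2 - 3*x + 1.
<p,q> = -10/3

Expand the product: p(x)·q(x) = -x^3 + x^2 + 5*x - 2.
∫_{-1}^{1} of each monomial x^k gives [2/(k+1) if k even, 0 if k odd]. Integrating term-by-term (or equivalently evaluating the antiderivative F(x) = -x^4/4 + x^3/3 + 5*x^2/2 - 2*x at the endpoints):
  F(1) − F(−1) = 7/12 − (47/12) = -10/3.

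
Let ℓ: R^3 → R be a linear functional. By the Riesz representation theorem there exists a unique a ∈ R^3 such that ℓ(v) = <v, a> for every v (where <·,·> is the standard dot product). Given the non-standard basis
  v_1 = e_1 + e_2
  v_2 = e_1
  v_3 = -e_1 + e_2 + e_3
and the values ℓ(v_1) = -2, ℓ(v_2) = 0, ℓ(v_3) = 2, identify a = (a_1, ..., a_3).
a = (0, -2, 4)

Write a = (a_1, ..., a_3) in the standard basis. For each basis vector v_i, ℓ(v_i) = <v_i, a> is a linear equation in the a_j's. Collect the n equations into a matrix system V a = ℓ, where row i of V is v_i (expressed in the standard basis). Since V is invertible (lower-triangular with 1s on the diagonal, up to permutation), solve by back-substitution:
  V =
[[1, 1, 0],
 [1, 0, 0],
 [-1, 1, 1]]
  V a = (-2, 0, 2)
Solving gives a = (0, -2, 4).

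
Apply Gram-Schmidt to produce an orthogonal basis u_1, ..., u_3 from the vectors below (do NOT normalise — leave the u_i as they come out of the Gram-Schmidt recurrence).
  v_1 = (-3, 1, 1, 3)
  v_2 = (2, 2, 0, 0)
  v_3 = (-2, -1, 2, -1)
Orthogonal basis:
  u_1 = (-3, 1, 1, 3)
  u_2 = (7/5, 11/5, 1/5, 3/5)
  u_3 = (-7/18, 7/18, 35/18, -7/6)

Apply the Gram-Schmidt recurrence
  u_1 = v_1
  u_i = v_i − Σ_{j<i} ((v_i · u_j) / (u_j · u_j)) · u_j.

Step by step this gives:
  u_1 = (-3, 1, 1, 3)
  u_2 = (7/5, 11/5, 1/5, 3/5)
  u_3 = (-7/18, 7/18, 35/18, -7/6)

Orthogonality check:
  u_2 · u_1 = 0 (should be 0)
  u_3 · u_1 = 0 (should be 0)
  u_3 · u_2 = 0 (should be 0)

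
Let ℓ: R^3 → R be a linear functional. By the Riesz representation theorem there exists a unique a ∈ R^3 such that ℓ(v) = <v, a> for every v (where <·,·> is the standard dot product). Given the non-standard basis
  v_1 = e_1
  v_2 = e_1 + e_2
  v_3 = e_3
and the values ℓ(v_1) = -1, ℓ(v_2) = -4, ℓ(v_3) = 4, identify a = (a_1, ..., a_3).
a = (-1, -3, 4)

Write a = (a_1, ..., a_3) in the standard basis. For each basis vector v_i, ℓ(v_i) = <v_i, a> is a linear equation in the a_j's. Collect the n equations into a matrix system V a = ℓ, where row i of V is v_i (expressed in the standard basis). Since V is invertible (lower-triangular with 1s on the diagonal, up to permutation), solve by back-substitution:
  V =
[[1, 0, 0],
 [1, 1, 0],
 [0, 0, 1]]
  V a = (-1, -4, 4)
Solving gives a = (-1, -3, 4).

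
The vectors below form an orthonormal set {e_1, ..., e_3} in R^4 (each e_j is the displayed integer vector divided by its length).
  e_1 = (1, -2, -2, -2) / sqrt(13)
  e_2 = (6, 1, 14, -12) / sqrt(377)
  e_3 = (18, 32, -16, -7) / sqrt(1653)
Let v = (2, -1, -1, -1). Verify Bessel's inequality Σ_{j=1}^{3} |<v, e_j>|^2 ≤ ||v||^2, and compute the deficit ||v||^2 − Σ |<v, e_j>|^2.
Σ |<v, e_j>|^2 = 106/19; ||v||^2 = 7; deficit = 27/19

Write each e_j = u_j / sqrt(<u_j, u_j>) where u_j is the displayed integer vector. Then <v, e_j> = <v, u_j> / sqrt(<u_j, u_j>), so |<v, e_j>|^2 = <v, u_j>^2 / <u_j, u_j>.
Coefficients: <v, e_1> = 8/sqrt(13), <v, e_2> = 9/sqrt(377), <v, e_3> = 27/sqrt(1653).
Square and sum: Σ |<v, e_j>|^2 = 106/19.
Compute ||v||^2 = v·v = 7.
Deficit = 7 − 106/19 = 27/19 ≥ 0, confirming Bessel's inequality. (The deficit equals ||v − Σ <v,e_j> e_j||^2, the squared distance from v to span{e_j}.)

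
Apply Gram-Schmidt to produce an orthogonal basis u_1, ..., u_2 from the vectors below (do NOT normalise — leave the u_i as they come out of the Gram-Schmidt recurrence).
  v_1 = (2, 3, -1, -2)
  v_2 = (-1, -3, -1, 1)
Orthogonal basis:
  u_1 = (2, 3, -1, -2)
  u_2 = (1/3, -1, -5/3, -1/3)

Apply the Gram-Schmidt recurrence
  u_1 = v_1
  u_i = v_i − Σ_{j<i} ((v_i · u_j) / (u_j · u_j)) · u_j.

Step by step this gives:
  u_1 = (2, 3, -1, -2)
  u_2 = (1/3, -1, -5/3, -1/3)

Orthogonality check:
  u_2 · u_1 = 0 (should be 0)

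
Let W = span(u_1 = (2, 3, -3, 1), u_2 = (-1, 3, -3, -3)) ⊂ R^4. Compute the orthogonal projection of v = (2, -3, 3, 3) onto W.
proj_W(v) = (662/475, -273/95, 273/95, 1641/475)

Set up U = [u_1 | ... | u_2] ∈ R^(4×2). The projector onto W = col(U) is P = U (U^T U)^(-1) U^T.
Compute U^T U =
  [23, 13]
  [13, 28],
and U^T v = (-11, -29).
Solve U^T U · c = U^T v for the coefficients: c = (69/475, -524/475). The projection is proj_W(v) = U c.
Check: (v - proj_W(v)) · u_1 = 0  (should be 0).
Check: (v - proj_W(v)) · u_2 = 0  (should be 0).
Result: proj_W(v) = (662/475, -273/95, 273/95, 1641/475).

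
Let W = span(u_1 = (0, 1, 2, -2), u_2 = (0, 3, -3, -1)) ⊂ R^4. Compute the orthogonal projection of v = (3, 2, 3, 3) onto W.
proj_W(v) = (0, -62/85, 22/17, -6/85)

Set up U = [u_1 | ... | u_2] ∈ R^(4×2). The projector onto W = col(U) is P = U (U^T U)^(-1) U^T.
Compute U^T U =
  [9, -1]
  [-1, 19],
and U^T v = (2, -6).
Solve U^T U · c = U^T v for the coefficients: c = (16/85, -26/85). The projection is proj_W(v) = U c.
Check: (v - proj_W(v)) · u_1 = 0  (should be 0).
Check: (v - proj_W(v)) · u_2 = 0  (should be 0).
Result: proj_W(v) = (0, -62/85, 22/17, -6/85).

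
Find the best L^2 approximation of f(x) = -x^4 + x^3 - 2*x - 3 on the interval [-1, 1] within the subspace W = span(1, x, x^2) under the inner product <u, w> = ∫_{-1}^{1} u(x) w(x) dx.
g(x) = -6*x^2/7 - 7*x/5 - 102/35

The best approximation g ∈ W is the orthogonal projection of f onto W. Writing g = a_0 + a_1 x + a_2 x^2, the coefficients solve the normal equations G · a = b where
  G_{ij} = <φ_i, φ_j> and b_i = <f, φ_i>, with φ_0 = 1, φ_1 = x, φ_2 = x^2.
G =
  [2, 0, 2/3]
  [0, 2/3, 0]
  [2/3, 0, 2/5],
b = (-32/5, -14/15, -16/7).
Solving gives a_0 = -102/35, a_1 = -7/5, a_2 = -6/7, so
  g(x) = -6*x^2/7 - 7*x/5 - 102/35.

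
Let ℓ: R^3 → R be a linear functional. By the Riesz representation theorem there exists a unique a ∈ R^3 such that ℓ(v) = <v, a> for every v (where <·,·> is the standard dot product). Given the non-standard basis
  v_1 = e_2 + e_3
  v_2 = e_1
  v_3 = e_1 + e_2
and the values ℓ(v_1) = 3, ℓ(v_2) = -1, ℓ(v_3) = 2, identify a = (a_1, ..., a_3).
a = (-1, 3, 0)

Write a = (a_1, ..., a_3) in the standard basis. For each basis vector v_i, ℓ(v_i) = <v_i, a> is a linear equation in the a_j's. Collect the n equations into a matrix system V a = ℓ, where row i of V is v_i (expressed in the standard basis). Since V is invertible (lower-triangular with 1s on the diagonal, up to permutation), solve by back-substitution:
  V =
[[0, 1, 1],
 [1, 0, 0],
 [1, 1, 0]]
  V a = (3, -1, 2)
Solving gives a = (-1, 3, 0).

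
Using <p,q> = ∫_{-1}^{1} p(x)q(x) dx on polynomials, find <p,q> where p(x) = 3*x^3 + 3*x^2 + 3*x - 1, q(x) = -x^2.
<p,q> = -8/15

Expand the product: p(x)·q(x) = -3*x^5 - 3*x^4 - 3*x^3 + x^2.
∫_{-1}^{1} of each monomial x^k gives [2/(k+1) if k even, 0 if k odd]. Integrating term-by-term (or equivalently evaluating the antiderivative F(x) = -x^6/2 - 3*x^5/5 - 3*x^4/4 + x^3/3 at the endpoints):
  F(1) − F(−1) = -91/60 − (-59/60) = -8/15.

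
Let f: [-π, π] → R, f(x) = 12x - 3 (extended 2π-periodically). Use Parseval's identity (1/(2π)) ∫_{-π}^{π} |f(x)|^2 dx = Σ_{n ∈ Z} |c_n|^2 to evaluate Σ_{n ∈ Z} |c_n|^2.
Σ |c_n|^2 = 48π^2 + 9

Expand and integrate term by term over [-π, π]:
  ∫ (12x)^2 dx = 144·(2π^3/3); ∫ 2·12·(-3)·x dx = 0 (odd integrand); ∫ (-3)^2 dx = 9·2π.
So (1/(2π)) ∫_{-π}^{π} (12x - 3)^2 dx = 144π^2/3 + 9 = 48π^2 + 9.
Parseval ⇒ Σ |c_n|^2 = 48π^2 + 9.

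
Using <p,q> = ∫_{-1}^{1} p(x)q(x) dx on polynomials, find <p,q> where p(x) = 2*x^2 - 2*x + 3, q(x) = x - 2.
<p,q> = -16

Expand the product: p(x)·q(x) = 2*x^3 - 6*x^2 + 7*x - 6.
∫_{-1}^{1} of each monomial x^k gives [2/(k+1) if k even, 0 if k odd]. Integrating term-by-term (or equivalently evaluating the antiderivative F(x) = x^4/2 - 2*x^3 + 7*x^2/2 - 6*x at the endpoints):
  F(1) − F(−1) = -4 − (12) = -16.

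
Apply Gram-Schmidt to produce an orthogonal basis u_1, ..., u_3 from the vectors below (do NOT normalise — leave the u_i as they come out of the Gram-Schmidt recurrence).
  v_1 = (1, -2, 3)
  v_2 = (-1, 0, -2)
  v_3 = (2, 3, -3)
Orthogonal basis:
  u_1 = (1, -2, 3)
  u_2 = (-1/2, -1, -1/2)
  u_3 = (44/21, -11/21, -22/21)

Apply the Gram-Schmidt recurrence
  u_1 = v_1
  u_i = v_i − Σ_{j<i} ((v_i · u_j) / (u_j · u_j)) · u_j.

Step by step this gives:
  u_1 = (1, -2, 3)
  u_2 = (-1/2, -1, -1/2)
  u_3 = (44/21, -11/21, -22/21)

Orthogonality check:
  u_2 · u_1 = 0 (should be 0)
  u_3 · u_1 = 0 (should be 0)
  u_3 · u_2 = 0 (should be 0)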